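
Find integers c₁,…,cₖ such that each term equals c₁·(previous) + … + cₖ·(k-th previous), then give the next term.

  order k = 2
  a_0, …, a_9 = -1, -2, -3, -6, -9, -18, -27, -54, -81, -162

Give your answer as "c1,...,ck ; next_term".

  a_2 = 0·-2 + 3·-1 = -3
  a_3 = 0·-3 + 3·-2 = -6
  a_4 = 0·-6 + 3·-3 = -9
  a_5 = 0·-9 + 3·-6 = -18
  a_6 = 0·-18 + 3·-9 = -27
  a_7 = 0·-27 + 3·-18 = -54
  a_8 = 0·-54 + 3·-27 = -81
  a_9 = 0·-81 + 3·-54 = -162
  a_10 = 0·-162 + 3·-81 = -243

0,3 ; -243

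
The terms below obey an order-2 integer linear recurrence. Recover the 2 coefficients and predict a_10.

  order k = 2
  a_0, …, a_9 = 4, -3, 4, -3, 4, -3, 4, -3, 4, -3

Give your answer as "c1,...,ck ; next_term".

  a_2 = 0·-3 + 1·4 = 4
  a_3 = 0·4 + 1·-3 = -3
  a_4 = 0·-3 + 1·4 = 4
  a_5 = 0·4 + 1·-3 = -3
  a_6 = 0·-3 + 1·4 = 4
  a_7 = 0·4 + 1·-3 = -3
  a_8 = 0·-3 + 1·4 = 4
  a_9 = 0·4 + 1·-3 = -3
  a_10 = 0·-3 + 1·4 = 4

0,1 ; 4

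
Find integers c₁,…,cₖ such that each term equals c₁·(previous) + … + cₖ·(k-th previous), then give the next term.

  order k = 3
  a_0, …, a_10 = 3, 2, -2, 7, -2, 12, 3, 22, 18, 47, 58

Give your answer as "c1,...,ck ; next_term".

  a_3 = 0·-2 + 2·2 + 1·3 = 7
  a_4 = 0·7 + 2·-2 + 1·2 = -2
  a_5 = 0·-2 + 2·7 + 1·-2 = 12
  a_6 = 0·12 + 2·-2 + 1·7 = 3
  a_7 = 0·3 + 2·12 + 1·-2 = 22
  a_8 = 0·22 + 2·3 + 1·12 = 18
  a_9 = 0·18 + 2·22 + 1·3 = 47
  a_10 = 0·47 + 2·18 + 1·22 = 58
  a_11 = 0·58 + 2·47 + 1·18 = 112

0,2,1 ; 112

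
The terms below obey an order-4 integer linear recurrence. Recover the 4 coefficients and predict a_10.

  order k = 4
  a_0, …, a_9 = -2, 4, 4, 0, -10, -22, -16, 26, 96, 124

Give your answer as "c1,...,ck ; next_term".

1,-1,-2,-1 ; -8

  a_4 = 1·0 + -1·4 + -2·4 + -1·-2 = -10
  a_5 = 1·-10 + -1·0 + -2·4 + -1·4 = -22
  a_6 = 1·-22 + -1·-10 + -2·0 + -1·4 = -16
  a_7 = 1·-16 + -1·-22 + -2·-10 + -1·0 = 26
  a_8 = 1·26 + -1·-16 + -2·-22 + -1·-10 = 96
  a_9 = 1·96 + -1·26 + -2·-16 + -1·-22 = 124
  a_10 = 1·124 + -1·96 + -2·26 + -1·-16 = -8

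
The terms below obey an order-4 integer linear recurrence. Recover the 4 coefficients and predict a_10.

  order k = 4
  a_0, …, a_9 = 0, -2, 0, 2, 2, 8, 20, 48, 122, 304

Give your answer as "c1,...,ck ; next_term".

2,1,1,-1 ; 758

  a_4 = 2·2 + 1·0 + 1·-2 + -1·0 = 2
  a_5 = 2·2 + 1·2 + 1·0 + -1·-2 = 8
  a_6 = 2·8 + 1·2 + 1·2 + -1·0 = 20
  a_7 = 2·20 + 1·8 + 1·2 + -1·2 = 48
  a_8 = 2·48 + 1·20 + 1·8 + -1·2 = 122
  a_9 = 2·122 + 1·48 + 1·20 + -1·8 = 304
  a_10 = 2·304 + 1·122 + 1·48 + -1·20 = 758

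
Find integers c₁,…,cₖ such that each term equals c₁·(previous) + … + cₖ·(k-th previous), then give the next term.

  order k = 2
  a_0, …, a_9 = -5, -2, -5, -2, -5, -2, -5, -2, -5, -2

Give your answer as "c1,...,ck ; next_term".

0,1 ; -5

  a_2 = 0·-2 + 1·-5 = -5
  a_3 = 0·-5 + 1·-2 = -2
  a_4 = 0·-2 + 1·-5 = -5
  a_5 = 0·-5 + 1·-2 = -2
  a_6 = 0·-2 + 1·-5 = -5
  a_7 = 0·-5 + 1·-2 = -2
  a_8 = 0·-2 + 1·-5 = -5
  a_9 = 0·-5 + 1·-2 = -2
  a_10 = 0·-2 + 1·-5 = -5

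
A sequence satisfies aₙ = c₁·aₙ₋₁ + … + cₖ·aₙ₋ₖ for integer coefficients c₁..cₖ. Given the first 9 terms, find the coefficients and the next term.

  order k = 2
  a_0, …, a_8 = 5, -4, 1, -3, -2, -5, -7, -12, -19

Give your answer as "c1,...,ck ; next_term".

1,1 ; -31

  a_2 = 1·-4 + 1·5 = 1
  a_3 = 1·1 + 1·-4 = -3
  a_4 = 1·-3 + 1·1 = -2
  a_5 = 1·-2 + 1·-3 = -5
  a_6 = 1·-5 + 1·-2 = -7
  a_7 = 1·-7 + 1·-5 = -12
  a_8 = 1·-12 + 1·-7 = -19
  a_9 = 1·-19 + 1·-12 = -31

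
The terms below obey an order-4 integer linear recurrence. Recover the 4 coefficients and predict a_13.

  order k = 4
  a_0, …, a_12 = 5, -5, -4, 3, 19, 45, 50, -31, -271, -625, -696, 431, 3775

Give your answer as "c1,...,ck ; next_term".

  a_4 = 2·3 + -2·-4 + -2·-5 + -1·5 = 19
  a_5 = 2·19 + -2·3 + -2·-4 + -1·-5 = 45
  a_6 = 2·45 + -2·19 + -2·3 + -1·-4 = 50
  a_7 = 2·50 + -2·45 + -2·19 + -1·3 = -31
  a_8 = 2·-31 + -2·50 + -2·45 + -1·19 = -271
  a_9 = 2·-271 + -2·-31 + -2·50 + -1·45 = -625
  a_10 = 2·-625 + -2·-271 + -2·-31 + -1·50 = -696
  a_11 = 2·-696 + -2·-625 + -2·-271 + -1·-31 = 431
  a_12 = 2·431 + -2·-696 + -2·-625 + -1·-271 = 3775
  a_13 = 2·3775 + -2·431 + -2·-696 + -1·-625 = 8705

2,-2,-2,-1 ; 8705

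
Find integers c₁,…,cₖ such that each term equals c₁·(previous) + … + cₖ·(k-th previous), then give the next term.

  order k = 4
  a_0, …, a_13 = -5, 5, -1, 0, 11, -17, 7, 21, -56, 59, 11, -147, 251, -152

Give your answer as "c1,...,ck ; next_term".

  a_4 = -1·0 + -1·-1 + 1·5 + -1·-5 = 11
  a_5 = -1·11 + -1·0 + 1·-1 + -1·5 = -17
  a_6 = -1·-17 + -1·11 + 1·0 + -1·-1 = 7
  a_7 = -1·7 + -1·-17 + 1·11 + -1·0 = 21
  a_8 = -1·21 + -1·7 + 1·-17 + -1·11 = -56
  a_9 = -1·-56 + -1·21 + 1·7 + -1·-17 = 59
  a_10 = -1·59 + -1·-56 + 1·21 + -1·7 = 11
  a_11 = -1·11 + -1·59 + 1·-56 + -1·21 = -147
  a_12 = -1·-147 + -1·11 + 1·59 + -1·-56 = 251
  a_13 = -1·251 + -1·-147 + 1·11 + -1·59 = -152
  a_14 = -1·-152 + -1·251 + 1·-147 + -1·11 = -257

-1,-1,1,-1 ; -257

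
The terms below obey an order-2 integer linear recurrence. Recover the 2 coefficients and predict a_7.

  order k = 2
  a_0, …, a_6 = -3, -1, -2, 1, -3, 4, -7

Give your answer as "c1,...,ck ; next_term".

-1,1 ; 11

  a_2 = -1·-1 + 1·-3 = -2
  a_3 = -1·-2 + 1·-1 = 1
  a_4 = -1·1 + 1·-2 = -3
  a_5 = -1·-3 + 1·1 = 4
  a_6 = -1·4 + 1·-3 = -7
  a_7 = -1·-7 + 1·4 = 11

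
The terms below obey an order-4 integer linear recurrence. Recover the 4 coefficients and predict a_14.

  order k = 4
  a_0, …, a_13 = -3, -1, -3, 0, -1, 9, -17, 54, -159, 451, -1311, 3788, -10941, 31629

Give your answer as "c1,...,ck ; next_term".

  a_4 = -2·0 + 2·-3 + -2·-1 + -1·-3 = -1
  a_5 = -2·-1 + 2·0 + -2·-3 + -1·-1 = 9
  a_6 = -2·9 + 2·-1 + -2·0 + -1·-3 = -17
  a_7 = -2·-17 + 2·9 + -2·-1 + -1·0 = 54
  a_8 = -2·54 + 2·-17 + -2·9 + -1·-1 = -159
  a_9 = -2·-159 + 2·54 + -2·-17 + -1·9 = 451
  a_10 = -2·451 + 2·-159 + -2·54 + -1·-17 = -1311
  a_11 = -2·-1311 + 2·451 + -2·-159 + -1·54 = 3788
  a_12 = -2·3788 + 2·-1311 + -2·451 + -1·-159 = -10941
  a_13 = -2·-10941 + 2·3788 + -2·-1311 + -1·451 = 31629
  a_14 = -2·31629 + 2·-10941 + -2·3788 + -1·-1311 = -91405

-2,2,-2,-1 ; -91405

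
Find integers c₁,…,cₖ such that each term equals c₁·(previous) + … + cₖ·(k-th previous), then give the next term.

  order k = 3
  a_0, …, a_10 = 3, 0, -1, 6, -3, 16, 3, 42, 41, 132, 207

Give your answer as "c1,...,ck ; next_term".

0,3,2 ; 478

  a_3 = 0·-1 + 3·0 + 2·3 = 6
  a_4 = 0·6 + 3·-1 + 2·0 = -3
  a_5 = 0·-3 + 3·6 + 2·-1 = 16
  a_6 = 0·16 + 3·-3 + 2·6 = 3
  a_7 = 0·3 + 3·16 + 2·-3 = 42
  a_8 = 0·42 + 3·3 + 2·16 = 41
  a_9 = 0·41 + 3·42 + 2·3 = 132
  a_10 = 0·132 + 3·41 + 2·42 = 207
  a_11 = 0·207 + 3·132 + 2·41 = 478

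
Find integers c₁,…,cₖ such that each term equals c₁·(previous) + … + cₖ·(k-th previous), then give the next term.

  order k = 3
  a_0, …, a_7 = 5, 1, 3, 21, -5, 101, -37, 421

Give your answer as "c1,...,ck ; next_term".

-1,4,4 ; -165

  a_3 = -1·3 + 4·1 + 4·5 = 21
  a_4 = -1·21 + 4·3 + 4·1 = -5
  a_5 = -1·-5 + 4·21 + 4·3 = 101
  a_6 = -1·101 + 4·-5 + 4·21 = -37
  a_7 = -1·-37 + 4·101 + 4·-5 = 421
  a_8 = -1·421 + 4·-37 + 4·101 = -165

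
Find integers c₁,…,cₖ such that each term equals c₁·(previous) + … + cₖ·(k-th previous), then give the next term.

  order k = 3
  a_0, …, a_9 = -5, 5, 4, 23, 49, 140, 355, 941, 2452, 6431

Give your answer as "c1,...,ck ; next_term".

2,2,-1 ; 16825

  a_3 = 2·4 + 2·5 + -1·-5 = 23
  a_4 = 2·23 + 2·4 + -1·5 = 49
  a_5 = 2·49 + 2·23 + -1·4 = 140
  a_6 = 2·140 + 2·49 + -1·23 = 355
  a_7 = 2·355 + 2·140 + -1·49 = 941
  a_8 = 2·941 + 2·355 + -1·140 = 2452
  a_9 = 2·2452 + 2·941 + -1·355 = 6431
  a_10 = 2·6431 + 2·2452 + -1·941 = 16825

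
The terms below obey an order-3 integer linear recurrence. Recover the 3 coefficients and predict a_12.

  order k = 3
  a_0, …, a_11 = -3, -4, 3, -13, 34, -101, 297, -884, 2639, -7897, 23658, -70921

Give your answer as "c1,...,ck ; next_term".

-4,-2,3 ; 212677

  a_3 = -4·3 + -2·-4 + 3·-3 = -13
  a_4 = -4·-13 + -2·3 + 3·-4 = 34
  a_5 = -4·34 + -2·-13 + 3·3 = -101
  a_6 = -4·-101 + -2·34 + 3·-13 = 297
  a_7 = -4·297 + -2·-101 + 3·34 = -884
  a_8 = -4·-884 + -2·297 + 3·-101 = 2639
  a_9 = -4·2639 + -2·-884 + 3·297 = -7897
  a_10 = -4·-7897 + -2·2639 + 3·-884 = 23658
  a_11 = -4·23658 + -2·-7897 + 3·2639 = -70921
  a_12 = -4·-70921 + -2·23658 + 3·-7897 = 212677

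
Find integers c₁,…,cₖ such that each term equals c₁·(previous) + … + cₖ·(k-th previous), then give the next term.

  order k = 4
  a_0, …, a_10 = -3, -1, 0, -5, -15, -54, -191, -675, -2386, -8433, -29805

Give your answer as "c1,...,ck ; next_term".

4,-1,-2,-1 ; -105340

  a_4 = 4·-5 + -1·0 + -2·-1 + -1·-3 = -15
  a_5 = 4·-15 + -1·-5 + -2·0 + -1·-1 = -54
  a_6 = 4·-54 + -1·-15 + -2·-5 + -1·0 = -191
  a_7 = 4·-191 + -1·-54 + -2·-15 + -1·-5 = -675
  a_8 = 4·-675 + -1·-191 + -2·-54 + -1·-15 = -2386
  a_9 = 4·-2386 + -1·-675 + -2·-191 + -1·-54 = -8433
  a_10 = 4·-8433 + -1·-2386 + -2·-675 + -1·-191 = -29805
  a_11 = 4·-29805 + -1·-8433 + -2·-2386 + -1·-675 = -105340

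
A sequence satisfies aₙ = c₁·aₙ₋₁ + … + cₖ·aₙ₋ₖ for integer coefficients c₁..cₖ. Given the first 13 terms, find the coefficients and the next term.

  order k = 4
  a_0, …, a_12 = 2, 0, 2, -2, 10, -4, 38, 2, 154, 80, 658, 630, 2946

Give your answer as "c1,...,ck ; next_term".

0,4,2,1 ; 3916

  a_4 = 0·-2 + 4·2 + 2·0 + 1·2 = 10
  a_5 = 0·10 + 4·-2 + 2·2 + 1·0 = -4
  a_6 = 0·-4 + 4·10 + 2·-2 + 1·2 = 38
  a_7 = 0·38 + 4·-4 + 2·10 + 1·-2 = 2
  a_8 = 0·2 + 4·38 + 2·-4 + 1·10 = 154
  a_9 = 0·154 + 4·2 + 2·38 + 1·-4 = 80
  a_10 = 0·80 + 4·154 + 2·2 + 1·38 = 658
  a_11 = 0·658 + 4·80 + 2·154 + 1·2 = 630
  a_12 = 0·630 + 4·658 + 2·80 + 1·154 = 2946
  a_13 = 0·2946 + 4·630 + 2·658 + 1·80 = 3916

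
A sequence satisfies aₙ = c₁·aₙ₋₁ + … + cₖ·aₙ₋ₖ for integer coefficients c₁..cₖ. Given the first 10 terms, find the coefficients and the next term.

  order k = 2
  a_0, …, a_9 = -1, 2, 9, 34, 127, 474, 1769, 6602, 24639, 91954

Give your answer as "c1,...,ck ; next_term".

4,-1 ; 343177

  a_2 = 4·2 + -1·-1 = 9
  a_3 = 4·9 + -1·2 = 34
  a_4 = 4·34 + -1·9 = 127
  a_5 = 4·127 + -1·34 = 474
  a_6 = 4·474 + -1·127 = 1769
  a_7 = 4·1769 + -1·474 = 6602
  a_8 = 4·6602 + -1·1769 = 24639
  a_9 = 4·24639 + -1·6602 = 91954
  a_10 = 4·91954 + -1·24639 = 343177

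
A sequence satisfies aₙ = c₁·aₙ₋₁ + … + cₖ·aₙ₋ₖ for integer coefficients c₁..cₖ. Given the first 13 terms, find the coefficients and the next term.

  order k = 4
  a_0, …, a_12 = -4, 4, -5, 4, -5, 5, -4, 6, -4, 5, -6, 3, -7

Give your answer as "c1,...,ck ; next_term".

  a_4 = 0·4 + 1·-5 + -1·4 + -1·-4 = -5
  a_5 = 0·-5 + 1·4 + -1·-5 + -1·4 = 5
  a_6 = 0·5 + 1·-5 + -1·4 + -1·-5 = -4
  a_7 = 0·-4 + 1·5 + -1·-5 + -1·4 = 6
  a_8 = 0·6 + 1·-4 + -1·5 + -1·-5 = -4
  a_9 = 0·-4 + 1·6 + -1·-4 + -1·5 = 5
  a_10 = 0·5 + 1·-4 + -1·6 + -1·-4 = -6
  a_11 = 0·-6 + 1·5 + -1·-4 + -1·6 = 3
  a_12 = 0·3 + 1·-6 + -1·5 + -1·-4 = -7
  a_13 = 0·-7 + 1·3 + -1·-6 + -1·5 = 4

0,1,-1,-1 ; 4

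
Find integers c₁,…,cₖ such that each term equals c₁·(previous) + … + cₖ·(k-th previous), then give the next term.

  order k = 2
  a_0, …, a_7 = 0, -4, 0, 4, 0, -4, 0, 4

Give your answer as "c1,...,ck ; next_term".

  a_2 = 0·-4 + -1·0 = 0
  a_3 = 0·0 + -1·-4 = 4
  a_4 = 0·4 + -1·0 = 0
  a_5 = 0·0 + -1·4 = -4
  a_6 = 0·-4 + -1·0 = 0
  a_7 = 0·0 + -1·-4 = 4
  a_8 = 0·4 + -1·0 = 0

0,-1 ; 0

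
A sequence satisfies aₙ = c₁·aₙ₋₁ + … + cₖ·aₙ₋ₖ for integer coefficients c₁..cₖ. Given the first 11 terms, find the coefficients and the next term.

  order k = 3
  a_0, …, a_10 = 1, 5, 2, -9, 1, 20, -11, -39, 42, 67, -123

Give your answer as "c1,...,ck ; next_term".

  a_3 = 0·2 + -2·5 + 1·1 = -9
  a_4 = 0·-9 + -2·2 + 1·5 = 1
  a_5 = 0·1 + -2·-9 + 1·2 = 20
  a_6 = 0·20 + -2·1 + 1·-9 = -11
  a_7 = 0·-11 + -2·20 + 1·1 = -39
  a_8 = 0·-39 + -2·-11 + 1·20 = 42
  a_9 = 0·42 + -2·-39 + 1·-11 = 67
  a_10 = 0·67 + -2·42 + 1·-39 = -123
  a_11 = 0·-123 + -2·67 + 1·42 = -92

0,-2,1 ; -92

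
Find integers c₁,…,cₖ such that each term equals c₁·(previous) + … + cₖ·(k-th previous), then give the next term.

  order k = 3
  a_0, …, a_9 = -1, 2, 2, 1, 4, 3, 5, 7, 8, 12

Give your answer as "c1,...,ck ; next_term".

0,1,1 ; 15

  a_3 = 0·2 + 1·2 + 1·-1 = 1
  a_4 = 0·1 + 1·2 + 1·2 = 4
  a_5 = 0·4 + 1·1 + 1·2 = 3
  a_6 = 0·3 + 1·4 + 1·1 = 5
  a_7 = 0·5 + 1·3 + 1·4 = 7
  a_8 = 0·7 + 1·5 + 1·3 = 8
  a_9 = 0·8 + 1·7 + 1·5 = 12
  a_10 = 0·12 + 1·8 + 1·7 = 15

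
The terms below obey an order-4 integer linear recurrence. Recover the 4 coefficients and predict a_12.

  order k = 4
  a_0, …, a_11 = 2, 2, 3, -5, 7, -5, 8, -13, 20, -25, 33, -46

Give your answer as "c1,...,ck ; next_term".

  a_4 = -1·-5 + 0·3 + 0·2 + 1·2 = 7
  a_5 = -1·7 + 0·-5 + 0·3 + 1·2 = -5
  a_6 = -1·-5 + 0·7 + 0·-5 + 1·3 = 8
  a_7 = -1·8 + 0·-5 + 0·7 + 1·-5 = -13
  a_8 = -1·-13 + 0·8 + 0·-5 + 1·7 = 20
  a_9 = -1·20 + 0·-13 + 0·8 + 1·-5 = -25
  a_10 = -1·-25 + 0·20 + 0·-13 + 1·8 = 33
  a_11 = -1·33 + 0·-25 + 0·20 + 1·-13 = -46
  a_12 = -1·-46 + 0·33 + 0·-25 + 1·20 = 66

-1,0,0,1 ; 66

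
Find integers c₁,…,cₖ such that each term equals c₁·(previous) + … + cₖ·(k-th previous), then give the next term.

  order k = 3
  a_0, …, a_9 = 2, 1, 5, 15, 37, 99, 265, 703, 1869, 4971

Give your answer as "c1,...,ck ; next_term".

2,1,2 ; 13217

  a_3 = 2·5 + 1·1 + 2·2 = 15
  a_4 = 2·15 + 1·5 + 2·1 = 37
  a_5 = 2·37 + 1·15 + 2·5 = 99
  a_6 = 2·99 + 1·37 + 2·15 = 265
  a_7 = 2·265 + 1·99 + 2·37 = 703
  a_8 = 2·703 + 1·265 + 2·99 = 1869
  a_9 = 2·1869 + 1·703 + 2·265 = 4971
  a_10 = 2·4971 + 1·1869 + 2·703 = 13217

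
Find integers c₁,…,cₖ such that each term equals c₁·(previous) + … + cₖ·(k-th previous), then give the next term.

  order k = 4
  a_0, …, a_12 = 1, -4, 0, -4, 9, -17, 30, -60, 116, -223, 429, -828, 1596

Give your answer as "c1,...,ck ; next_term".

-1,1,-1,1 ; -3076

  a_4 = -1·-4 + 1·0 + -1·-4 + 1·1 = 9
  a_5 = -1·9 + 1·-4 + -1·0 + 1·-4 = -17
  a_6 = -1·-17 + 1·9 + -1·-4 + 1·0 = 30
  a_7 = -1·30 + 1·-17 + -1·9 + 1·-4 = -60
  a_8 = -1·-60 + 1·30 + -1·-17 + 1·9 = 116
  a_9 = -1·116 + 1·-60 + -1·30 + 1·-17 = -223
  a_10 = -1·-223 + 1·116 + -1·-60 + 1·30 = 429
  a_11 = -1·429 + 1·-223 + -1·116 + 1·-60 = -828
  a_12 = -1·-828 + 1·429 + -1·-223 + 1·116 = 1596
  a_13 = -1·1596 + 1·-828 + -1·429 + 1·-223 = -3076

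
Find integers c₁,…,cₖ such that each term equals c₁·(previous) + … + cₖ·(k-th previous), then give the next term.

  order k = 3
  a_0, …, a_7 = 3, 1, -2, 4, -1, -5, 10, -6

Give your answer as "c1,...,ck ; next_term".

  a_3 = -1·-2 + -1·1 + 1·3 = 4
  a_4 = -1·4 + -1·-2 + 1·1 = -1
  a_5 = -1·-1 + -1·4 + 1·-2 = -5
  a_6 = -1·-5 + -1·-1 + 1·4 = 10
  a_7 = -1·10 + -1·-5 + 1·-1 = -6
  a_8 = -1·-6 + -1·10 + 1·-5 = -9

-1,-1,1 ; -9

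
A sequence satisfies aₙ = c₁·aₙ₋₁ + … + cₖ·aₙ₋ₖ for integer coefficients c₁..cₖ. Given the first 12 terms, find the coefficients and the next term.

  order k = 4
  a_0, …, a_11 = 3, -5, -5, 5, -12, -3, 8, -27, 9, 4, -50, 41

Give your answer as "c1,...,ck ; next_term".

  a_4 = -1·5 + 0·-5 + 2·-5 + 1·3 = -12
  a_5 = -1·-12 + 0·5 + 2·-5 + 1·-5 = -3
  a_6 = -1·-3 + 0·-12 + 2·5 + 1·-5 = 8
  a_7 = -1·8 + 0·-3 + 2·-12 + 1·5 = -27
  a_8 = -1·-27 + 0·8 + 2·-3 + 1·-12 = 9
  a_9 = -1·9 + 0·-27 + 2·8 + 1·-3 = 4
  a_10 = -1·4 + 0·9 + 2·-27 + 1·8 = -50
  a_11 = -1·-50 + 0·4 + 2·9 + 1·-27 = 41
  a_12 = -1·41 + 0·-50 + 2·4 + 1·9 = -24

-1,0,2,1 ; -24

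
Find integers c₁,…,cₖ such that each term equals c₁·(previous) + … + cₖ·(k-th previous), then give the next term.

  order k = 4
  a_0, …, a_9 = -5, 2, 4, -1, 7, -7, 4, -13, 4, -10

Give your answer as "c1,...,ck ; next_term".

0,1,-1,-1 ; 13

  a_4 = 0·-1 + 1·4 + -1·2 + -1·-5 = 7
  a_5 = 0·7 + 1·-1 + -1·4 + -1·2 = -7
  a_6 = 0·-7 + 1·7 + -1·-1 + -1·4 = 4
  a_7 = 0·4 + 1·-7 + -1·7 + -1·-1 = -13
  a_8 = 0·-13 + 1·4 + -1·-7 + -1·7 = 4
  a_9 = 0·4 + 1·-13 + -1·4 + -1·-7 = -10
  a_10 = 0·-10 + 1·4 + -1·-13 + -1·4 = 13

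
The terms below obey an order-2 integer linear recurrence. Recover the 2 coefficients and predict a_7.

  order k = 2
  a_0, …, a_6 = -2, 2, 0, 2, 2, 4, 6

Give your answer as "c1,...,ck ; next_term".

1,1 ; 10

  a_2 = 1·2 + 1·-2 = 0
  a_3 = 1·0 + 1·2 = 2
  a_4 = 1·2 + 1·0 = 2
  a_5 = 1·2 + 1·2 = 4
  a_6 = 1·4 + 1·2 = 6
  a_7 = 1·6 + 1·4 = 10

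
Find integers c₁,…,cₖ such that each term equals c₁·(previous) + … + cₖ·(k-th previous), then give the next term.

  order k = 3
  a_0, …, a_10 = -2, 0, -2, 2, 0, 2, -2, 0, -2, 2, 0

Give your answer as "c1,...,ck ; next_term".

  a_3 = 0·-2 + 0·0 + -1·-2 = 2
  a_4 = 0·2 + 0·-2 + -1·0 = 0
  a_5 = 0·0 + 0·2 + -1·-2 = 2
  a_6 = 0·2 + 0·0 + -1·2 = -2
  a_7 = 0·-2 + 0·2 + -1·0 = 0
  a_8 = 0·0 + 0·-2 + -1·2 = -2
  a_9 = 0·-2 + 0·0 + -1·-2 = 2
  a_10 = 0·2 + 0·-2 + -1·0 = 0
  a_11 = 0·0 + 0·2 + -1·-2 = 2

0,0,-1 ; 2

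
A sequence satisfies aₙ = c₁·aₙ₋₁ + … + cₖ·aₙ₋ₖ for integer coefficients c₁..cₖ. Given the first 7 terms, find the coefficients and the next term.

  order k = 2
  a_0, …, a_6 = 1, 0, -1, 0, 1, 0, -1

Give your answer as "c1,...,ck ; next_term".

0,-1 ; 0

  a_2 = 0·0 + -1·1 = -1
  a_3 = 0·-1 + -1·0 = 0
  a_4 = 0·0 + -1·-1 = 1
  a_5 = 0·1 + -1·0 = 0
  a_6 = 0·0 + -1·1 = -1
  a_7 = 0·-1 + -1·0 = 0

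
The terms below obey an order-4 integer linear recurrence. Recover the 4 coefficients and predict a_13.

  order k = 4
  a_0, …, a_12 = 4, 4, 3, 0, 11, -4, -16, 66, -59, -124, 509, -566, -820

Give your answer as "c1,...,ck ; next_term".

-2,-3,2,3 ; 3984

  a_4 = -2·0 + -3·3 + 2·4 + 3·4 = 11
  a_5 = -2·11 + -3·0 + 2·3 + 3·4 = -4
  a_6 = -2·-4 + -3·11 + 2·0 + 3·3 = -16
  a_7 = -2·-16 + -3·-4 + 2·11 + 3·0 = 66
  a_8 = -2·66 + -3·-16 + 2·-4 + 3·11 = -59
  a_9 = -2·-59 + -3·66 + 2·-16 + 3·-4 = -124
  a_10 = -2·-124 + -3·-59 + 2·66 + 3·-16 = 509
  a_11 = -2·509 + -3·-124 + 2·-59 + 3·66 = -566
  a_12 = -2·-566 + -3·509 + 2·-124 + 3·-59 = -820
  a_13 = -2·-820 + -3·-566 + 2·509 + 3·-124 = 3984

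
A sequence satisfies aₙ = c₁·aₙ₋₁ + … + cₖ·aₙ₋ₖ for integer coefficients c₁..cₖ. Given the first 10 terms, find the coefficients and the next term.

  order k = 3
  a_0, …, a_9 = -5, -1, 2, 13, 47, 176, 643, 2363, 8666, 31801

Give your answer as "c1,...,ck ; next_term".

  a_3 = 3·2 + 3·-1 + -2·-5 = 13
  a_4 = 3·13 + 3·2 + -2·-1 = 47
  a_5 = 3·47 + 3·13 + -2·2 = 176
  a_6 = 3·176 + 3·47 + -2·13 = 643
  a_7 = 3·643 + 3·176 + -2·47 = 2363
  a_8 = 3·2363 + 3·643 + -2·176 = 8666
  a_9 = 3·8666 + 3·2363 + -2·643 = 31801
  a_10 = 3·31801 + 3·8666 + -2·2363 = 116675

3,3,-2 ; 116675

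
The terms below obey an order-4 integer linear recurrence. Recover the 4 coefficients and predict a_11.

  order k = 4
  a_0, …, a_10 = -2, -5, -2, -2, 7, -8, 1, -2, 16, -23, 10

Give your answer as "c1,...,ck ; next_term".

  a_4 = -1·-2 + -1·-2 + -1·-5 + 1·-2 = 7
  a_5 = -1·7 + -1·-2 + -1·-2 + 1·-5 = -8
  a_6 = -1·-8 + -1·7 + -1·-2 + 1·-2 = 1
  a_7 = -1·1 + -1·-8 + -1·7 + 1·-2 = -2
  a_8 = -1·-2 + -1·1 + -1·-8 + 1·7 = 16
  a_9 = -1·16 + -1·-2 + -1·1 + 1·-8 = -23
  a_10 = -1·-23 + -1·16 + -1·-2 + 1·1 = 10
  a_11 = -1·10 + -1·-23 + -1·16 + 1·-2 = -5

-1,-1,-1,1 ; -5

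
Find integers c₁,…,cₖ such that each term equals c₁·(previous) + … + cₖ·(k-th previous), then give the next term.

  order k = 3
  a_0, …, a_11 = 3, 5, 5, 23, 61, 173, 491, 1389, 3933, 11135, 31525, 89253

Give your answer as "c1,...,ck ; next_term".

  a_3 = 2·5 + 2·5 + 1·3 = 23
  a_4 = 2·23 + 2·5 + 1·5 = 61
  a_5 = 2·61 + 2·23 + 1·5 = 173
  a_6 = 2·173 + 2·61 + 1·23 = 491
  a_7 = 2·491 + 2·173 + 1·61 = 1389
  a_8 = 2·1389 + 2·491 + 1·173 = 3933
  a_9 = 2·3933 + 2·1389 + 1·491 = 11135
  a_10 = 2·11135 + 2·3933 + 1·1389 = 31525
  a_11 = 2·31525 + 2·11135 + 1·3933 = 89253
  a_12 = 2·89253 + 2·31525 + 1·11135 = 252691

2,2,1 ; 252691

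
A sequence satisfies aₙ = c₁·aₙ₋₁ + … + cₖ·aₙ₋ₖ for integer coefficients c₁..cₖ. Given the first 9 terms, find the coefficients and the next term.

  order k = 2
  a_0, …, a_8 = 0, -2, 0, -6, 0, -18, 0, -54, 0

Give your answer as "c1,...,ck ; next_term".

  a_2 = 0·-2 + 3·0 = 0
  a_3 = 0·0 + 3·-2 = -6
  a_4 = 0·-6 + 3·0 = 0
  a_5 = 0·0 + 3·-6 = -18
  a_6 = 0·-18 + 3·0 = 0
  a_7 = 0·0 + 3·-18 = -54
  a_8 = 0·-54 + 3·0 = 0
  a_9 = 0·0 + 3·-54 = -162

0,3 ; -162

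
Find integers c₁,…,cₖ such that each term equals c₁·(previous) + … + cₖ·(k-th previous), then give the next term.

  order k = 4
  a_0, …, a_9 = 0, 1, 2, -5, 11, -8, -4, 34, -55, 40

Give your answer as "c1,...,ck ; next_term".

  a_4 = -2·-5 + -1·2 + 3·1 + 3·0 = 11
  a_5 = -2·11 + -1·-5 + 3·2 + 3·1 = -8
  a_6 = -2·-8 + -1·11 + 3·-5 + 3·2 = -4
  a_7 = -2·-4 + -1·-8 + 3·11 + 3·-5 = 34
  a_8 = -2·34 + -1·-4 + 3·-8 + 3·11 = -55
  a_9 = -2·-55 + -1·34 + 3·-4 + 3·-8 = 40
  a_10 = -2·40 + -1·-55 + 3·34 + 3·-4 = 65

-2,-1,3,3 ; 65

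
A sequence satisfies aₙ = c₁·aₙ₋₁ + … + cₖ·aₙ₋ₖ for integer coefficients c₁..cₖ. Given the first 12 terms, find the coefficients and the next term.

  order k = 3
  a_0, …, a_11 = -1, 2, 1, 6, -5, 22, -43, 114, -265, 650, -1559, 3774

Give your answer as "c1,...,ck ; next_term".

-1,3,-1 ; -9101

  a_3 = -1·1 + 3·2 + -1·-1 = 6
  a_4 = -1·6 + 3·1 + -1·2 = -5
  a_5 = -1·-5 + 3·6 + -1·1 = 22
  a_6 = -1·22 + 3·-5 + -1·6 = -43
  a_7 = -1·-43 + 3·22 + -1·-5 = 114
  a_8 = -1·114 + 3·-43 + -1·22 = -265
  a_9 = -1·-265 + 3·114 + -1·-43 = 650
  a_10 = -1·650 + 3·-265 + -1·114 = -1559
  a_11 = -1·-1559 + 3·650 + -1·-265 = 3774
  a_12 = -1·3774 + 3·-1559 + -1·650 = -9101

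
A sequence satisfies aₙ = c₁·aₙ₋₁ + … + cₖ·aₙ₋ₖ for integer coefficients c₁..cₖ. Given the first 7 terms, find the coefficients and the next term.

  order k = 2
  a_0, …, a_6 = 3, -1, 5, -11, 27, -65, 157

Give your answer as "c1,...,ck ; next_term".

-2,1 ; -379

  a_2 = -2·-1 + 1·3 = 5
  a_3 = -2·5 + 1·-1 = -11
  a_4 = -2·-11 + 1·5 = 27
  a_5 = -2·27 + 1·-11 = -65
  a_6 = -2·-65 + 1·27 = 157
  a_7 = -2·157 + 1·-65 = -379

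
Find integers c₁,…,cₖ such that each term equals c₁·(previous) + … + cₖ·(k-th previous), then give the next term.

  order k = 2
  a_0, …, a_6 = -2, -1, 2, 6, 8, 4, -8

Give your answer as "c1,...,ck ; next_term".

  a_2 = 2·-1 + -2·-2 = 2
  a_3 = 2·2 + -2·-1 = 6
  a_4 = 2·6 + -2·2 = 8
  a_5 = 2·8 + -2·6 = 4
  a_6 = 2·4 + -2·8 = -8
  a_7 = 2·-8 + -2·4 = -24

2,-2 ; -24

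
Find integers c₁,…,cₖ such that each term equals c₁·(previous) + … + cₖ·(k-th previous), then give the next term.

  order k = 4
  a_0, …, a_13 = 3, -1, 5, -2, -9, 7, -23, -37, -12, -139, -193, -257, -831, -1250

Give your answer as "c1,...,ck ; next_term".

1,1,3,-3 ; -2273

  a_4 = 1·-2 + 1·5 + 3·-1 + -3·3 = -9
  a_5 = 1·-9 + 1·-2 + 3·5 + -3·-1 = 7
  a_6 = 1·7 + 1·-9 + 3·-2 + -3·5 = -23
  a_7 = 1·-23 + 1·7 + 3·-9 + -3·-2 = -37
  a_8 = 1·-37 + 1·-23 + 3·7 + -3·-9 = -12
  a_9 = 1·-12 + 1·-37 + 3·-23 + -3·7 = -139
  a_10 = 1·-139 + 1·-12 + 3·-37 + -3·-23 = -193
  a_11 = 1·-193 + 1·-139 + 3·-12 + -3·-37 = -257
  a_12 = 1·-257 + 1·-193 + 3·-139 + -3·-12 = -831
  a_13 = 1·-831 + 1·-257 + 3·-193 + -3·-139 = -1250
  a_14 = 1·-1250 + 1·-831 + 3·-257 + -3·-193 = -2273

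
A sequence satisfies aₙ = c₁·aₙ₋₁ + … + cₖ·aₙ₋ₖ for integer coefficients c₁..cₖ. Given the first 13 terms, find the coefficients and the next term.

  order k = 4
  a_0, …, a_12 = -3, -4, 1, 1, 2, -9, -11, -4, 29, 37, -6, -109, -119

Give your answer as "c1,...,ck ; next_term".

1,-1,-2,2 ; 76

  a_4 = 1·1 + -1·1 + -2·-4 + 2·-3 = 2
  a_5 = 1·2 + -1·1 + -2·1 + 2·-4 = -9
  a_6 = 1·-9 + -1·2 + -2·1 + 2·1 = -11
  a_7 = 1·-11 + -1·-9 + -2·2 + 2·1 = -4
  a_8 = 1·-4 + -1·-11 + -2·-9 + 2·2 = 29
  a_9 = 1·29 + -1·-4 + -2·-11 + 2·-9 = 37
  a_10 = 1·37 + -1·29 + -2·-4 + 2·-11 = -6
  a_11 = 1·-6 + -1·37 + -2·29 + 2·-4 = -109
  a_12 = 1·-109 + -1·-6 + -2·37 + 2·29 = -119
  a_13 = 1·-119 + -1·-109 + -2·-6 + 2·37 = 76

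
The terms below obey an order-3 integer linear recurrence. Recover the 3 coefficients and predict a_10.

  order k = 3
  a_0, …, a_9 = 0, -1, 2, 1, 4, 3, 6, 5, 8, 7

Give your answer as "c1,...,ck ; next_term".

1,1,-1 ; 10

  a_3 = 1·2 + 1·-1 + -1·0 = 1
  a_4 = 1·1 + 1·2 + -1·-1 = 4
  a_5 = 1·4 + 1·1 + -1·2 = 3
  a_6 = 1·3 + 1·4 + -1·1 = 6
  a_7 = 1·6 + 1·3 + -1·4 = 5
  a_8 = 1·5 + 1·6 + -1·3 = 8
  a_9 = 1·8 + 1·5 + -1·6 = 7
  a_10 = 1·7 + 1·8 + -1·5 = 10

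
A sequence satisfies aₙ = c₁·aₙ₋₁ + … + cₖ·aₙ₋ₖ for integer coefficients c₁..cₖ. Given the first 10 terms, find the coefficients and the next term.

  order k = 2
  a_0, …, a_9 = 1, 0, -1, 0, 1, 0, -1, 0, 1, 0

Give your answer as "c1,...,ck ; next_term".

  a_2 = 0·0 + -1·1 = -1
  a_3 = 0·-1 + -1·0 = 0
  a_4 = 0·0 + -1·-1 = 1
  a_5 = 0·1 + -1·0 = 0
  a_6 = 0·0 + -1·1 = -1
  a_7 = 0·-1 + -1·0 = 0
  a_8 = 0·0 + -1·-1 = 1
  a_9 = 0·1 + -1·0 = 0
  a_10 = 0·0 + -1·1 = -1

0,-1 ; -1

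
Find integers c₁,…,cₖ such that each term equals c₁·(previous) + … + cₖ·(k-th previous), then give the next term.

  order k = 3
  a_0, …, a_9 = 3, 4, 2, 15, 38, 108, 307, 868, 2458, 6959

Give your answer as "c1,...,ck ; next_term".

2,2,1 ; 19702

  a_3 = 2·2 + 2·4 + 1·3 = 15
  a_4 = 2·15 + 2·2 + 1·4 = 38
  a_5 = 2·38 + 2·15 + 1·2 = 108
  a_6 = 2·108 + 2·38 + 1·15 = 307
  a_7 = 2·307 + 2·108 + 1·38 = 868
  a_8 = 2·868 + 2·307 + 1·108 = 2458
  a_9 = 2·2458 + 2·868 + 1·307 = 6959
  a_10 = 2·6959 + 2·2458 + 1·868 = 19702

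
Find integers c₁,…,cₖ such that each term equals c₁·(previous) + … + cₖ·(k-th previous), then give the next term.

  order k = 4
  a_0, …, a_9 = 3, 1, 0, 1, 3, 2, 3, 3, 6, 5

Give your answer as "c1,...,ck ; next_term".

0,1,0,1 ; 9

  a_4 = 0·1 + 1·0 + 0·1 + 1·3 = 3
  a_5 = 0·3 + 1·1 + 0·0 + 1·1 = 2
  a_6 = 0·2 + 1·3 + 0·1 + 1·0 = 3
  a_7 = 0·3 + 1·2 + 0·3 + 1·1 = 3
  a_8 = 0·3 + 1·3 + 0·2 + 1·3 = 6
  a_9 = 0·6 + 1·3 + 0·3 + 1·2 = 5
  a_10 = 0·5 + 1·6 + 0·3 + 1·3 = 9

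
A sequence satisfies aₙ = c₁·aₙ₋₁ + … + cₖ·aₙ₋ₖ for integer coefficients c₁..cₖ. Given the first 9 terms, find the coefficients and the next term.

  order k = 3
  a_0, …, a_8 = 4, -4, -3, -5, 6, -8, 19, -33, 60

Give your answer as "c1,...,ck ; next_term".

  a_3 = -1·-3 + 1·-4 + -1·4 = -5
  a_4 = -1·-5 + 1·-3 + -1·-4 = 6
  a_5 = -1·6 + 1·-5 + -1·-3 = -8
  a_6 = -1·-8 + 1·6 + -1·-5 = 19
  a_7 = -1·19 + 1·-8 + -1·6 = -33
  a_8 = -1·-33 + 1·19 + -1·-8 = 60
  a_9 = -1·60 + 1·-33 + -1·19 = -112

-1,1,-1 ; -112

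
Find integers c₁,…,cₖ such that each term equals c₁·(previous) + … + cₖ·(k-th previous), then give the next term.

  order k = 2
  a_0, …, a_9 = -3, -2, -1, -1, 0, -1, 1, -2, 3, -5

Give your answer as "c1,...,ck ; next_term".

  a_2 = -1·-2 + 1·-3 = -1
  a_3 = -1·-1 + 1·-2 = -1
  a_4 = -1·-1 + 1·-1 = 0
  a_5 = -1·0 + 1·-1 = -1
  a_6 = -1·-1 + 1·0 = 1
  a_7 = -1·1 + 1·-1 = -2
  a_8 = -1·-2 + 1·1 = 3
  a_9 = -1·3 + 1·-2 = -5
  a_10 = -1·-5 + 1·3 = 8

-1,1 ; 8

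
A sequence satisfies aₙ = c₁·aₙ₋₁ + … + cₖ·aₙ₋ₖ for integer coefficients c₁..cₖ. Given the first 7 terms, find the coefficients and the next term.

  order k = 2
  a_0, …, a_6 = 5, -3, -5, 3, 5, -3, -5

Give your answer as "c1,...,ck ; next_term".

0,-1 ; 3

  a_2 = 0·-3 + -1·5 = -5
  a_3 = 0·-5 + -1·-3 = 3
  a_4 = 0·3 + -1·-5 = 5
  a_5 = 0·5 + -1·3 = -3
  a_6 = 0·-3 + -1·5 = -5
  a_7 = 0·-5 + -1·-3 = 3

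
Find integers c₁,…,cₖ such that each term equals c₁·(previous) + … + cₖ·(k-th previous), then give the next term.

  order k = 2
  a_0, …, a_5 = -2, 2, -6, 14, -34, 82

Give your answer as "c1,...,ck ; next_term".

-2,1 ; -198

  a_2 = -2·2 + 1·-2 = -6
  a_3 = -2·-6 + 1·2 = 14
  a_4 = -2·14 + 1·-6 = -34
  a_5 = -2·-34 + 1·14 = 82
  a_6 = -2·82 + 1·-34 = -198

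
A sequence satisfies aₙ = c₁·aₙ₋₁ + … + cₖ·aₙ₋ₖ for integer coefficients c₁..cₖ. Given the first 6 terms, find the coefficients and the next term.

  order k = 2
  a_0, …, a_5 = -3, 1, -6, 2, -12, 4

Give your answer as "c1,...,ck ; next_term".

  a_2 = 0·1 + 2·-3 = -6
  a_3 = 0·-6 + 2·1 = 2
  a_4 = 0·2 + 2·-6 = -12
  a_5 = 0·-12 + 2·2 = 4
  a_6 = 0·4 + 2·-12 = -24

0,2 ; -24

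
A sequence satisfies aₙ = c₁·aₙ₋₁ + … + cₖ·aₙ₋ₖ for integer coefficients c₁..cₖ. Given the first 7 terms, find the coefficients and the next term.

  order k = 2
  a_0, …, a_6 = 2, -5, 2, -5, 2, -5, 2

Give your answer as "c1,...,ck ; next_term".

0,1 ; -5

  a_2 = 0·-5 + 1·2 = 2
  a_3 = 0·2 + 1·-5 = -5
  a_4 = 0·-5 + 1·2 = 2
  a_5 = 0·2 + 1·-5 = -5
  a_6 = 0·-5 + 1·2 = 2
  a_7 = 0·2 + 1·-5 = -5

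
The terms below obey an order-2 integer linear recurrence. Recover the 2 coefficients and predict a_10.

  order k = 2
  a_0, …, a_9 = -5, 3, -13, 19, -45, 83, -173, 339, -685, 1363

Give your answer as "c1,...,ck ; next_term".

  a_2 = -1·3 + 2·-5 = -13
  a_3 = -1·-13 + 2·3 = 19
  a_4 = -1·19 + 2·-13 = -45
  a_5 = -1·-45 + 2·19 = 83
  a_6 = -1·83 + 2·-45 = -173
  a_7 = -1·-173 + 2·83 = 339
  a_8 = -1·339 + 2·-173 = -685
  a_9 = -1·-685 + 2·339 = 1363
  a_10 = -1·1363 + 2·-685 = -2733

-1,2 ; -2733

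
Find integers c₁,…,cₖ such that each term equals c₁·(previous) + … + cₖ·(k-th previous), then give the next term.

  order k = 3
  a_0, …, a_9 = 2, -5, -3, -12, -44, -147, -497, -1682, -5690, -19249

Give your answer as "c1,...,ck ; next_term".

  a_3 = 3·-3 + 1·-5 + 1·2 = -12
  a_4 = 3·-12 + 1·-3 + 1·-5 = -44
  a_5 = 3·-44 + 1·-12 + 1·-3 = -147
  a_6 = 3·-147 + 1·-44 + 1·-12 = -497
  a_7 = 3·-497 + 1·-147 + 1·-44 = -1682
  a_8 = 3·-1682 + 1·-497 + 1·-147 = -5690
  a_9 = 3·-5690 + 1·-1682 + 1·-497 = -19249
  a_10 = 3·-19249 + 1·-5690 + 1·-1682 = -65119

3,1,1 ; -65119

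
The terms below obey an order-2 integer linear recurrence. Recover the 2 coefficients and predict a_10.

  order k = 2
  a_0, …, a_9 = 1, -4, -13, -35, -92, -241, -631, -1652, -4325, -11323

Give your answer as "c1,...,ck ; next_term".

  a_2 = 3·-4 + -1·1 = -13
  a_3 = 3·-13 + -1·-4 = -35
  a_4 = 3·-35 + -1·-13 = -92
  a_5 = 3·-92 + -1·-35 = -241
  a_6 = 3·-241 + -1·-92 = -631
  a_7 = 3·-631 + -1·-241 = -1652
  a_8 = 3·-1652 + -1·-631 = -4325
  a_9 = 3·-4325 + -1·-1652 = -11323
  a_10 = 3·-11323 + -1·-4325 = -29644

3,-1 ; -29644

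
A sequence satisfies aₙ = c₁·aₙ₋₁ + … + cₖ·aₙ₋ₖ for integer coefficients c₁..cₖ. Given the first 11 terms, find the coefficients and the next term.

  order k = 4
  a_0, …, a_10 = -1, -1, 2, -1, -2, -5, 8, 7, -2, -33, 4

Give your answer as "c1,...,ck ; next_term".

  a_4 = 0·-1 + -1·2 + -2·-1 + 2·-1 = -2
  a_5 = 0·-2 + -1·-1 + -2·2 + 2·-1 = -5
  a_6 = 0·-5 + -1·-2 + -2·-1 + 2·2 = 8
  a_7 = 0·8 + -1·-5 + -2·-2 + 2·-1 = 7
  a_8 = 0·7 + -1·8 + -2·-5 + 2·-2 = -2
  a_9 = 0·-2 + -1·7 + -2·8 + 2·-5 = -33
  a_10 = 0·-33 + -1·-2 + -2·7 + 2·8 = 4
  a_11 = 0·4 + -1·-33 + -2·-2 + 2·7 = 51

0,-1,-2,2 ; 51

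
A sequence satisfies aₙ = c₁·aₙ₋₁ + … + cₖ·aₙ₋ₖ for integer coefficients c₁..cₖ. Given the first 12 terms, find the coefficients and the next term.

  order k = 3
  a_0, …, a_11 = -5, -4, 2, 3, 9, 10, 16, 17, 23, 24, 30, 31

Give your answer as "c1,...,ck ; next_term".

  a_3 = 1·2 + 1·-4 + -1·-5 = 3
  a_4 = 1·3 + 1·2 + -1·-4 = 9
  a_5 = 1·9 + 1·3 + -1·2 = 10
  a_6 = 1·10 + 1·9 + -1·3 = 16
  a_7 = 1·16 + 1·10 + -1·9 = 17
  a_8 = 1·17 + 1·16 + -1·10 = 23
  a_9 = 1·23 + 1·17 + -1·16 = 24
  a_10 = 1·24 + 1·23 + -1·17 = 30
  a_11 = 1·30 + 1·24 + -1·23 = 31
  a_12 = 1·31 + 1·30 + -1·24 = 37

1,1,-1 ; 37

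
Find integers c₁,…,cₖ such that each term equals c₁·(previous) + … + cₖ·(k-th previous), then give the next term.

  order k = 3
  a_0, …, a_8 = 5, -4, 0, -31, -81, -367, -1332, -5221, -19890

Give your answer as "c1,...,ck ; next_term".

  a_3 = 3·0 + 4·-4 + -3·5 = -31
  a_4 = 3·-31 + 4·0 + -3·-4 = -81
  a_5 = 3·-81 + 4·-31 + -3·0 = -367
  a_6 = 3·-367 + 4·-81 + -3·-31 = -1332
  a_7 = 3·-1332 + 4·-367 + -3·-81 = -5221
  a_8 = 3·-5221 + 4·-1332 + -3·-367 = -19890
  a_9 = 3·-19890 + 4·-5221 + -3·-1332 = -76558

3,4,-3 ; -76558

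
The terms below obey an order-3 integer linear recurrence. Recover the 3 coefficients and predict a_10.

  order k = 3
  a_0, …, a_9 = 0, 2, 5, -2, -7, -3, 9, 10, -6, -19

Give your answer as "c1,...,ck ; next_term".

  a_3 = 0·5 + -1·2 + -1·0 = -2
  a_4 = 0·-2 + -1·5 + -1·2 = -7
  a_5 = 0·-7 + -1·-2 + -1·5 = -3
  a_6 = 0·-3 + -1·-7 + -1·-2 = 9
  a_7 = 0·9 + -1·-3 + -1·-7 = 10
  a_8 = 0·10 + -1·9 + -1·-3 = -6
  a_9 = 0·-6 + -1·10 + -1·9 = -19
  a_10 = 0·-19 + -1·-6 + -1·10 = -4

0,-1,-1 ; -4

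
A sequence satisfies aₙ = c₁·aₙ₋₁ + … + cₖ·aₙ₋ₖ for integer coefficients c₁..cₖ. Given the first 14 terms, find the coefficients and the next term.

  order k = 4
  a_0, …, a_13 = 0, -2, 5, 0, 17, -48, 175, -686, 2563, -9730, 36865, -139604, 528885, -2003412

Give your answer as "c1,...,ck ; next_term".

-3,3,-1,-4 ; 7589035

  a_4 = -3·0 + 3·5 + -1·-2 + -4·0 = 17
  a_5 = -3·17 + 3·0 + -1·5 + -4·-2 = -48
  a_6 = -3·-48 + 3·17 + -1·0 + -4·5 = 175
  a_7 = -3·175 + 3·-48 + -1·17 + -4·0 = -686
  a_8 = -3·-686 + 3·175 + -1·-48 + -4·17 = 2563
  a_9 = -3·2563 + 3·-686 + -1·175 + -4·-48 = -9730
  a_10 = -3·-9730 + 3·2563 + -1·-686 + -4·175 = 36865
  a_11 = -3·36865 + 3·-9730 + -1·2563 + -4·-686 = -139604
  a_12 = -3·-139604 + 3·36865 + -1·-9730 + -4·2563 = 528885
  a_13 = -3·528885 + 3·-139604 + -1·36865 + -4·-9730 = -2003412
  a_14 = -3·-2003412 + 3·528885 + -1·-139604 + -4·36865 = 7589035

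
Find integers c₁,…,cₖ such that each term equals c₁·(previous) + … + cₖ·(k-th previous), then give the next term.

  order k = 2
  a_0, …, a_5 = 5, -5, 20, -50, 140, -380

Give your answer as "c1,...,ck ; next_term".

  a_2 = -2·-5 + 2·5 = 20
  a_3 = -2·20 + 2·-5 = -50
  a_4 = -2·-50 + 2·20 = 140
  a_5 = -2·140 + 2·-50 = -380
  a_6 = -2·-380 + 2·140 = 1040

-2,2 ; 1040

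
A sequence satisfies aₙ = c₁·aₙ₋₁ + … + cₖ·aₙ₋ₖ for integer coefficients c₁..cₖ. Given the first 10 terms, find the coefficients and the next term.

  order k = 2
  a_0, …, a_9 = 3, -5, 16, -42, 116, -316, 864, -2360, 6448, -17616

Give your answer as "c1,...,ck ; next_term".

  a_2 = -2·-5 + 2·3 = 16
  a_3 = -2·16 + 2·-5 = -42
  a_4 = -2·-42 + 2·16 = 116
  a_5 = -2·116 + 2·-42 = -316
  a_6 = -2·-316 + 2·116 = 864
  a_7 = -2·864 + 2·-316 = -2360
  a_8 = -2·-2360 + 2·864 = 6448
  a_9 = -2·6448 + 2·-2360 = -17616
  a_10 = -2·-17616 + 2·6448 = 48128

-2,2 ; 48128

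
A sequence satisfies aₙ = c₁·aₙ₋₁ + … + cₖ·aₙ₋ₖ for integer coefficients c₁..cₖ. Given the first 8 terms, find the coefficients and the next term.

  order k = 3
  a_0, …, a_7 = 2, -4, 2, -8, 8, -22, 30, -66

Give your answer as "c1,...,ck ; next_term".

  a_3 = -1·2 + 2·-4 + 1·2 = -8
  a_4 = -1·-8 + 2·2 + 1·-4 = 8
  a_5 = -1·8 + 2·-8 + 1·2 = -22
  a_6 = -1·-22 + 2·8 + 1·-8 = 30
  a_7 = -1·30 + 2·-22 + 1·8 = -66
  a_8 = -1·-66 + 2·30 + 1·-22 = 104

-1,2,1 ; 104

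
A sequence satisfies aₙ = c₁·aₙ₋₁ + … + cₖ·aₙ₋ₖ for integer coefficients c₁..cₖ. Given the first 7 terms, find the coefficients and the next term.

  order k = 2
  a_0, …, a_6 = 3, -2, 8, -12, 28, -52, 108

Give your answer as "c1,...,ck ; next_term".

  a_2 = -1·-2 + 2·3 = 8
  a_3 = -1·8 + 2·-2 = -12
  a_4 = -1·-12 + 2·8 = 28
  a_5 = -1·28 + 2·-12 = -52
  a_6 = -1·-52 + 2·28 = 108
  a_7 = -1·108 + 2·-52 = -212

-1,2 ; -212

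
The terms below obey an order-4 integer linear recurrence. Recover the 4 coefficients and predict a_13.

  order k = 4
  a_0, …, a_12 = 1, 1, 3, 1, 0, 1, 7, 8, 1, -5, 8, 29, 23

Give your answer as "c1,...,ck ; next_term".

  a_4 = 1·1 + -1·3 + 0·1 + 2·1 = 0
  a_5 = 1·0 + -1·1 + 0·3 + 2·1 = 1
  a_6 = 1·1 + -1·0 + 0·1 + 2·3 = 7
  a_7 = 1·7 + -1·1 + 0·0 + 2·1 = 8
  a_8 = 1·8 + -1·7 + 0·1 + 2·0 = 1
  a_9 = 1·1 + -1·8 + 0·7 + 2·1 = -5
  a_10 = 1·-5 + -1·1 + 0·8 + 2·7 = 8
  a_11 = 1·8 + -1·-5 + 0·1 + 2·8 = 29
  a_12 = 1·29 + -1·8 + 0·-5 + 2·1 = 23
  a_13 = 1·23 + -1·29 + 0·8 + 2·-5 = -16

1,-1,0,2 ; -16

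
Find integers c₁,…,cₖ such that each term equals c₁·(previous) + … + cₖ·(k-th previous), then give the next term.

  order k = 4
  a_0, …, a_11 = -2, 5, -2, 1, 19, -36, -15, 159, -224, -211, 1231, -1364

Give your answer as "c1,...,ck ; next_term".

-1,-3,2,-2 ; -2303

  a_4 = -1·1 + -3·-2 + 2·5 + -2·-2 = 19
  a_5 = -1·19 + -3·1 + 2·-2 + -2·5 = -36
  a_6 = -1·-36 + -3·19 + 2·1 + -2·-2 = -15
  a_7 = -1·-15 + -3·-36 + 2·19 + -2·1 = 159
  a_8 = -1·159 + -3·-15 + 2·-36 + -2·19 = -224
  a_9 = -1·-224 + -3·159 + 2·-15 + -2·-36 = -211
  a_10 = -1·-211 + -3·-224 + 2·159 + -2·-15 = 1231
  a_11 = -1·1231 + -3·-211 + 2·-224 + -2·159 = -1364
  a_12 = -1·-1364 + -3·1231 + 2·-211 + -2·-224 = -2303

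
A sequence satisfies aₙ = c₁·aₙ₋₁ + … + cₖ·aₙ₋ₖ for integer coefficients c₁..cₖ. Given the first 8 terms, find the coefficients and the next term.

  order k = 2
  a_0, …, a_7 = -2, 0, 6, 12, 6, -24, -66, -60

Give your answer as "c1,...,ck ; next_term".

2,-3 ; 78

  a_2 = 2·0 + -3·-2 = 6
  a_3 = 2·6 + -3·0 = 12
  a_4 = 2·12 + -3·6 = 6
  a_5 = 2·6 + -3·12 = -24
  a_6 = 2·-24 + -3·6 = -66
  a_7 = 2·-66 + -3·-24 = -60
  a_8 = 2·-60 + -3·-66 = 78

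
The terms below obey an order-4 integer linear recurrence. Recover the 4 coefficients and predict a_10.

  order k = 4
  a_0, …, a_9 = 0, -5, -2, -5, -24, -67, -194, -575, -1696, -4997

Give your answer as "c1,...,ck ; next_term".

2,2,2,1 ; -14730

  a_4 = 2·-5 + 2·-2 + 2·-5 + 1·0 = -24
  a_5 = 2·-24 + 2·-5 + 2·-2 + 1·-5 = -67
  a_6 = 2·-67 + 2·-24 + 2·-5 + 1·-2 = -194
  a_7 = 2·-194 + 2·-67 + 2·-24 + 1·-5 = -575
  a_8 = 2·-575 + 2·-194 + 2·-67 + 1·-24 = -1696
  a_9 = 2·-1696 + 2·-575 + 2·-194 + 1·-67 = -4997
  a_10 = 2·-4997 + 2·-1696 + 2·-575 + 1·-194 = -14730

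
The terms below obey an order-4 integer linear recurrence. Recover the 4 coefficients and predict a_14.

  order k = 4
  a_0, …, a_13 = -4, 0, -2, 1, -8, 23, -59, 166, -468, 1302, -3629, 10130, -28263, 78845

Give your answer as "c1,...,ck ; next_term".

-2,1,-3,1 ; -219972

  a_4 = -2·1 + 1·-2 + -3·0 + 1·-4 = -8
  a_5 = -2·-8 + 1·1 + -3·-2 + 1·0 = 23
  a_6 = -2·23 + 1·-8 + -3·1 + 1·-2 = -59
  a_7 = -2·-59 + 1·23 + -3·-8 + 1·1 = 166
  a_8 = -2·166 + 1·-59 + -3·23 + 1·-8 = -468
  a_9 = -2·-468 + 1·166 + -3·-59 + 1·23 = 1302
  a_10 = -2·1302 + 1·-468 + -3·166 + 1·-59 = -3629
  a_11 = -2·-3629 + 1·1302 + -3·-468 + 1·166 = 10130
  a_12 = -2·10130 + 1·-3629 + -3·1302 + 1·-468 = -28263
  a_13 = -2·-28263 + 1·10130 + -3·-3629 + 1·1302 = 78845
  a_14 = -2·78845 + 1·-28263 + -3·10130 + 1·-3629 = -219972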